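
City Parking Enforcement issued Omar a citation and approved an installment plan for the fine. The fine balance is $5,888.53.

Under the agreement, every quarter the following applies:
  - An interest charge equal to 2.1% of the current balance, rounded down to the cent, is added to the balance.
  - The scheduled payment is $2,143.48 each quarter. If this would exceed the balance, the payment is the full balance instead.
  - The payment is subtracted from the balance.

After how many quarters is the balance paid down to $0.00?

3

Quarter 1: opening $5,888.53; interest $123.65 → $6,012.18; payment $2,143.48; balance $3,868.70
Quarter 2: opening $3,868.70; interest $81.24 → $3,949.94; payment $2,143.48; balance $1,806.46
Quarter 3: opening $1,806.46; interest $37.93 → $1,844.39; payment $1,844.39; balance $0.00
Balance reaches $0.00 in quarter 3.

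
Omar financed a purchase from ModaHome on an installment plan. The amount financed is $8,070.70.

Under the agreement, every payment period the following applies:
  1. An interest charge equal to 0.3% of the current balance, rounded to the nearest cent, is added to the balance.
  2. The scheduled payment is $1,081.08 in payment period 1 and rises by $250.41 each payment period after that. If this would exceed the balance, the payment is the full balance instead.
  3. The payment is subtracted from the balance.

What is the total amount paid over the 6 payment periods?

$8,153.17

Payment period 1: $8,070.70 +$24.21 interest = $8,094.91; pay $1,081.08 → $7,013.83
Payment period 2: $7,013.83 +$21.04 interest = $7,034.87; pay $1,331.49 → $5,703.38
Payment period 3: $5,703.38 +$17.11 interest = $5,720.49; pay $1,581.90 → $4,138.59
Payment period 4: $4,138.59 +$12.42 interest = $4,151.01; pay $1,832.31 → $2,318.70
Payment period 5: $2,318.70 +$6.96 interest = $2,325.66; pay $2,082.72 → $242.94
Payment period 6: $242.94 +$0.73 interest = $243.67; pay $243.67 → $0.00
Total paid: $8,153.17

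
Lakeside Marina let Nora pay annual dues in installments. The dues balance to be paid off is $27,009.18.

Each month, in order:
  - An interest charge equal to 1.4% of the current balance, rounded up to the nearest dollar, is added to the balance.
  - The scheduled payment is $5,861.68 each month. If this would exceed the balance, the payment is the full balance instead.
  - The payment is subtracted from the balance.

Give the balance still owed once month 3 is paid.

Month 1: $27,009.18 +$379.00 interest = $27,388.18; pay $5,861.68 → $21,526.50
Month 2: $21,526.50 +$302.00 interest = $21,828.50; pay $5,861.68 → $15,966.82
Month 3: $15,966.82 +$224.00 interest = $16,190.82; pay $5,861.68 → $10,329.14

$10,329.14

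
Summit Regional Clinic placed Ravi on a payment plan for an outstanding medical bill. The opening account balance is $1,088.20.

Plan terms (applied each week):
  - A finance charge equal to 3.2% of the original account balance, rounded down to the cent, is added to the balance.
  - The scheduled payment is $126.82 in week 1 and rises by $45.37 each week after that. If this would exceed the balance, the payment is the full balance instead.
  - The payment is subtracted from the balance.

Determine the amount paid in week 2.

$172.19

# | Opening | Interest | Payment | End bal
1 | $1,088.20 | $34.82 | $126.82 | $996.20
2 | $996.20 | $34.82 | $172.19 | $858.83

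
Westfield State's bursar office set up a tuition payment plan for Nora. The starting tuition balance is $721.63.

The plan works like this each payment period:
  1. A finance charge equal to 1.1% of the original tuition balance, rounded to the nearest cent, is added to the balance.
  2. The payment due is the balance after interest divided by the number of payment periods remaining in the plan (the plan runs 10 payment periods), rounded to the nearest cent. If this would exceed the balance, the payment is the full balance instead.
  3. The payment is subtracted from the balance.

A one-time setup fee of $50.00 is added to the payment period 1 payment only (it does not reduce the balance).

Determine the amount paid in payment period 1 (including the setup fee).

Payment period 1: opening $721.63; interest $7.94 → $729.57; payment $72.96 (+ $50.00 fee); balance $656.61

$122.96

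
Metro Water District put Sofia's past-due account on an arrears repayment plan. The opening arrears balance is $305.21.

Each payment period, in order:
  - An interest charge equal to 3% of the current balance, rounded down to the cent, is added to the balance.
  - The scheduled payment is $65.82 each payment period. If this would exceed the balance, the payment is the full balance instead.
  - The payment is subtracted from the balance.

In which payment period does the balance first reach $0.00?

Payment period 1: $305.21 +$9.15 interest = $314.36; pay $65.82 → $248.54
Payment period 2: $248.54 +$7.45 interest = $255.99; pay $65.82 → $190.17
Payment period 3: $190.17 +$5.70 interest = $195.87; pay $65.82 → $130.05
Payment period 4: $130.05 +$3.90 interest = $133.95; pay $65.82 → $68.13
Payment period 5: $68.13 +$2.04 interest = $70.17; pay $65.82 → $4.35
Payment period 6: $4.35 +$0.13 interest = $4.48; pay $4.48 → $0.00
Balance reaches $0.00 in payment period 6.

6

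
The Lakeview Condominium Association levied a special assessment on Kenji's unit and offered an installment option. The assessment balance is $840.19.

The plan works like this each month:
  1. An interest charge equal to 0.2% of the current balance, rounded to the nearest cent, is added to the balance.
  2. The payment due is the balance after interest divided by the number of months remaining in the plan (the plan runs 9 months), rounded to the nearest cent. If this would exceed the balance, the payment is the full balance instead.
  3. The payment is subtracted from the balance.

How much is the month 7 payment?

Month 1: opening $840.19; interest $1.68 → $841.87; payment $93.54; balance $748.33
Month 2: opening $748.33; interest $1.50 → $749.83; payment $93.73; balance $656.10
Month 3: opening $656.10; interest $1.31 → $657.41; payment $93.92; balance $563.49
Month 4: opening $563.49; interest $1.13 → $564.62; payment $94.10; balance $470.52
Month 5: opening $470.52; interest $0.94 → $471.46; payment $94.29; balance $377.17
Month 6: opening $377.17; interest $0.75 → $377.92; payment $94.48; balance $283.44
Month 7: opening $283.44; interest $0.57 → $284.01; payment $94.67; balance $189.34

$94.67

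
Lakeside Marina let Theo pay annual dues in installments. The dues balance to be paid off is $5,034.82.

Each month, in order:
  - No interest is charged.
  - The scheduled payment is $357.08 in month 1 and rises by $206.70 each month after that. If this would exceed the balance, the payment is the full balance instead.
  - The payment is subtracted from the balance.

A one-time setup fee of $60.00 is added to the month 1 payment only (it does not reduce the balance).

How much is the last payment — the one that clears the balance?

$1,182.42

# | Opening | Payment | Fee | End bal
1 | $5,034.82 | $357.08 | $60.00 | $4,677.74
2 | $4,677.74 | $563.78 | — | $4,113.96
3 | $4,113.96 | $770.48 | — | $3,343.48
4 | $3,343.48 | $977.18 | — | $2,366.30
5 | $2,366.30 | $1,183.88 | — | $1,182.42
6 | $1,182.42 | $1,182.42 | — | $0.00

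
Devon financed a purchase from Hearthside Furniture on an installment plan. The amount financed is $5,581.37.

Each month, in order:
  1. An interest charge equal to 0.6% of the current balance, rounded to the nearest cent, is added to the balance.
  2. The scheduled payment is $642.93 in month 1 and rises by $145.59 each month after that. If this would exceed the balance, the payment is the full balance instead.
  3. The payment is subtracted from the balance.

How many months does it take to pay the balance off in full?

Month 1: opening $5,581.37; interest $33.49 → $5,614.86; payment $642.93; balance $4,971.93
Month 2: opening $4,971.93; interest $29.83 → $5,001.76; payment $788.52; balance $4,213.24
Month 3: opening $4,213.24; interest $25.28 → $4,238.52; payment $934.11; balance $3,304.41
Month 4: opening $3,304.41; interest $19.83 → $3,324.24; payment $1,079.70; balance $2,244.54
Month 5: opening $2,244.54; interest $13.47 → $2,258.01; payment $1,225.29; balance $1,032.72
Month 6: opening $1,032.72; interest $6.20 → $1,038.92; payment $1,038.92; balance $0.00
Balance reaches $0.00 in month 6.

6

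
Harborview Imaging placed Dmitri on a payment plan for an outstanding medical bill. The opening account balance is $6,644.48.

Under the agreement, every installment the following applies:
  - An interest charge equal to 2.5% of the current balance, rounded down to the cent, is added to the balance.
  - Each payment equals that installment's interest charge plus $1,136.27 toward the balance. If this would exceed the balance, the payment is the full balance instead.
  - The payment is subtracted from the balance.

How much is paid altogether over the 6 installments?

Installment 1: $6,644.48 +$166.11 interest = $6,810.59; pay $1,302.38 → $5,508.21
Installment 2: $5,508.21 +$137.70 interest = $5,645.91; pay $1,273.97 → $4,371.94
Installment 3: $4,371.94 +$109.29 interest = $4,481.23; pay $1,245.56 → $3,235.67
Installment 4: $3,235.67 +$80.89 interest = $3,316.56; pay $1,217.16 → $2,099.40
Installment 5: $2,099.40 +$52.48 interest = $2,151.88; pay $1,188.75 → $963.13
Installment 6: $963.13 +$24.07 interest = $987.20; pay $987.20 → $0.00
Total paid: $7,215.02

$7,215.02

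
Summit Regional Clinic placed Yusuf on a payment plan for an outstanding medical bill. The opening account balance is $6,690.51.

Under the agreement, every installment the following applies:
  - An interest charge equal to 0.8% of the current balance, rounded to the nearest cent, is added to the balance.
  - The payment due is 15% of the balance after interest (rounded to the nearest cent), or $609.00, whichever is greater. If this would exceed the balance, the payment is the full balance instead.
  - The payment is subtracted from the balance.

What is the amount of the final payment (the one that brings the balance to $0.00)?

$54.73

Installment 1: opening $6,690.51; interest $53.52 → $6,744.03; payment $1,011.60; balance $5,732.43
Installment 2: opening $5,732.43; interest $45.86 → $5,778.29; payment $866.74; balance $4,911.55
Installment 3: opening $4,911.55; interest $39.29 → $4,950.84; payment $742.63; balance $4,208.21
Installment 4: opening $4,208.21; interest $33.67 → $4,241.88; payment $636.28; balance $3,605.60
Installment 5: opening $3,605.60; interest $28.84 → $3,634.44; payment $609.00; balance $3,025.44
Installment 6: opening $3,025.44; interest $24.20 → $3,049.64; payment $609.00; balance $2,440.64
Installment 7: opening $2,440.64; interest $19.53 → $2,460.17; payment $609.00; balance $1,851.17
Installment 8: opening $1,851.17; interest $14.81 → $1,865.98; payment $609.00; balance $1,256.98
Installment 9: opening $1,256.98; interest $10.06 → $1,267.04; payment $609.00; balance $658.04
Installment 10: opening $658.04; interest $5.26 → $663.30; payment $609.00; balance $54.30
Installment 11: opening $54.30; interest $0.43 → $54.73; payment $54.73; balance $0.00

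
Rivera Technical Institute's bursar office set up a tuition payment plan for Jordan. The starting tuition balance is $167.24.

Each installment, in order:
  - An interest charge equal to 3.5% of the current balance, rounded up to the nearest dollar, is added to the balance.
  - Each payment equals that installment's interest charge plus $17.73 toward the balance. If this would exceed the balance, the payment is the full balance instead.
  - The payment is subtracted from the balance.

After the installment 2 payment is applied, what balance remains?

# | Opening | Interest | Payment | End bal
1 | $167.24 | $6.00 | $23.73 | $149.51
2 | $149.51 | $6.00 | $23.73 | $131.78

$131.78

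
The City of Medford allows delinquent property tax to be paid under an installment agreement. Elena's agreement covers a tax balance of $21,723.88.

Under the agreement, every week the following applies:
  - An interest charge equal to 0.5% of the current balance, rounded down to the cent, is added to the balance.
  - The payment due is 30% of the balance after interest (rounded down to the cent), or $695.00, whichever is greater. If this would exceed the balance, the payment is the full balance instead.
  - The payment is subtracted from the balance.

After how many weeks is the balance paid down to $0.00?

10

Week 1: $21,723.88 +$108.61 interest = $21,832.49; pay $6,549.74 → $15,282.75
Week 2: $15,282.75 +$76.41 interest = $15,359.16; pay $4,607.74 → $10,751.42
Week 3: $10,751.42 +$53.75 interest = $10,805.17; pay $3,241.55 → $7,563.62
Week 4: $7,563.62 +$37.81 interest = $7,601.43; pay $2,280.42 → $5,321.01
Week 5: $5,321.01 +$26.60 interest = $5,347.61; pay $1,604.28 → $3,743.33
Week 6: $3,743.33 +$18.71 interest = $3,762.04; pay $1,128.61 → $2,633.43
Week 7: $2,633.43 +$13.16 interest = $2,646.59; pay $793.97 → $1,852.62
Week 8: $1,852.62 +$9.26 interest = $1,861.88; pay $695.00 → $1,166.88
Week 9: $1,166.88 +$5.83 interest = $1,172.71; pay $695.00 → $477.71
Week 10: $477.71 +$2.38 interest = $480.09; pay $480.09 → $0.00
Balance reaches $0.00 in week 10.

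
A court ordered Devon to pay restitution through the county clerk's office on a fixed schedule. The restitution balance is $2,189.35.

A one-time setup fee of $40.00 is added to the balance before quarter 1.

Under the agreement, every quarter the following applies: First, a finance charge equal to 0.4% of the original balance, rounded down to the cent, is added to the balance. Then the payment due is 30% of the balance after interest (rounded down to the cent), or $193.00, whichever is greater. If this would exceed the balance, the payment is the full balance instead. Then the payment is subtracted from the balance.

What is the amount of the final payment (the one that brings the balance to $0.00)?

$191.04

Quarter 1: opening $2,229.35; interest $8.75 → $2,238.10; payment $671.43; balance $1,566.67
Quarter 2: opening $1,566.67; interest $8.75 → $1,575.42; payment $472.62; balance $1,102.80
Quarter 3: opening $1,102.80; interest $8.75 → $1,111.55; payment $333.46; balance $778.09
Quarter 4: opening $778.09; interest $8.75 → $786.84; payment $236.05; balance $550.79
Quarter 5: opening $550.79; interest $8.75 → $559.54; payment $193.00; balance $366.54
Quarter 6: opening $366.54; interest $8.75 → $375.29; payment $193.00; balance $182.29
Quarter 7: opening $182.29; interest $8.75 → $191.04; payment $191.04; balance $0.00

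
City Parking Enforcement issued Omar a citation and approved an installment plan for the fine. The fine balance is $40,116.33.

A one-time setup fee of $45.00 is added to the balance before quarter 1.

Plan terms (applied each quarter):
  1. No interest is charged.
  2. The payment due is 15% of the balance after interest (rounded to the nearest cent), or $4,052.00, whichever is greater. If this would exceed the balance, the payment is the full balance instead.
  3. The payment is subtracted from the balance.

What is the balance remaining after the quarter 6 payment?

$12,508.08

Quarter 1: $40,161.33 − $6,024.20 → $34,137.13
Quarter 2: $34,137.13 − $5,120.57 → $29,016.56
Quarter 3: $29,016.56 − $4,352.48 → $24,664.08
Quarter 4: $24,664.08 − $4,052.00 → $20,612.08
Quarter 5: $20,612.08 − $4,052.00 → $16,560.08
Quarter 6: $16,560.08 − $4,052.00 → $12,508.08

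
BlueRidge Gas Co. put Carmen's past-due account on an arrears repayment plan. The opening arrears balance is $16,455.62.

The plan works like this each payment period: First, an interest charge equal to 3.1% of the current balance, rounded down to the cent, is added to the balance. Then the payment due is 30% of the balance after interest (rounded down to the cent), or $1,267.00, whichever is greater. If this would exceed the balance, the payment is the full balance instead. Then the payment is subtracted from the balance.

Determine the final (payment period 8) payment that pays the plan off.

Payment period 1: $16,455.62 +$510.12 interest = $16,965.74; pay $5,089.72 → $11,876.02
Payment period 2: $11,876.02 +$368.15 interest = $12,244.17; pay $3,673.25 → $8,570.92
Payment period 3: $8,570.92 +$265.69 interest = $8,836.61; pay $2,650.98 → $6,185.63
Payment period 4: $6,185.63 +$191.75 interest = $6,377.38; pay $1,913.21 → $4,464.17
Payment period 5: $4,464.17 +$138.38 interest = $4,602.55; pay $1,380.76 → $3,221.79
Payment period 6: $3,221.79 +$99.87 interest = $3,321.66; pay $1,267.00 → $2,054.66
Payment period 7: $2,054.66 +$63.69 interest = $2,118.35; pay $1,267.00 → $851.35
Payment period 8: $851.35 +$26.39 interest = $877.74; pay $877.74 → $0.00

$877.74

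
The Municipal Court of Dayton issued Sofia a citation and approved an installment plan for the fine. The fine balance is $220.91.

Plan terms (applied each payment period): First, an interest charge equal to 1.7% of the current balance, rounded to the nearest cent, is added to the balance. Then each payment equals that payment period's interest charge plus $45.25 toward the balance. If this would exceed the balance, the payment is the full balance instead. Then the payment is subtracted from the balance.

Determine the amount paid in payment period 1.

Payment period 1: opening $220.91; interest $3.76 → $224.67; payment $49.01; balance $175.66

$49.01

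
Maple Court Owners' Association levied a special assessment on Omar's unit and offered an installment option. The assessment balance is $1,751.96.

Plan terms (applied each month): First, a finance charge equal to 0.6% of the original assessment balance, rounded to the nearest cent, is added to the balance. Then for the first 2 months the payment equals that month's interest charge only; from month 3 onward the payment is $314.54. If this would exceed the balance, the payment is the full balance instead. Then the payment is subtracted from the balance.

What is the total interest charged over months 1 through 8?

$84.08

Month 1: $1,751.96 +$10.51 interest = $1,762.47; pay $10.51 → $1,751.96
Month 2: $1,751.96 +$10.51 interest = $1,762.47; pay $10.51 → $1,751.96
Month 3: $1,751.96 +$10.51 interest = $1,762.47; pay $314.54 → $1,447.93
Month 4: $1,447.93 +$10.51 interest = $1,458.44; pay $314.54 → $1,143.90
Month 5: $1,143.90 +$10.51 interest = $1,154.41; pay $314.54 → $839.87
Month 6: $839.87 +$10.51 interest = $850.38; pay $314.54 → $535.84
Month 7: $535.84 +$10.51 interest = $546.35; pay $314.54 → $231.81
Month 8: $231.81 +$10.51 interest = $242.32; pay $242.32 → $0.00
Total interest: $10.51 + $10.51 + $10.51 + $10.51 + $10.51 + $10.51 + $10.51 + $10.51 = $84.08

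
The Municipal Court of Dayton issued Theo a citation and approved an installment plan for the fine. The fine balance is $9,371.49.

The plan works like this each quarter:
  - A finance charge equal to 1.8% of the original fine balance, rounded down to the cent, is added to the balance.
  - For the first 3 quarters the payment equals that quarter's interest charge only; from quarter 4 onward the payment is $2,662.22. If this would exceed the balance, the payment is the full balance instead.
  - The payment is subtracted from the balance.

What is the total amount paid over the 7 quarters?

Quarter 1: opening $9,371.49; interest $168.68 → $9,540.17; payment $168.68; balance $9,371.49
Quarter 2: opening $9,371.49; interest $168.68 → $9,540.17; payment $168.68; balance $9,371.49
Quarter 3: opening $9,371.49; interest $168.68 → $9,540.17; payment $168.68; balance $9,371.49
Quarter 4: opening $9,371.49; interest $168.68 → $9,540.17; payment $2,662.22; balance $6,877.95
Quarter 5: opening $6,877.95; interest $168.68 → $7,046.63; payment $2,662.22; balance $4,384.41
Quarter 6: opening $4,384.41; interest $168.68 → $4,553.09; payment $2,662.22; balance $1,890.87
Quarter 7: opening $1,890.87; interest $168.68 → $2,059.55; payment $2,059.55; balance $0.00
Total paid: $10,552.25

$10,552.25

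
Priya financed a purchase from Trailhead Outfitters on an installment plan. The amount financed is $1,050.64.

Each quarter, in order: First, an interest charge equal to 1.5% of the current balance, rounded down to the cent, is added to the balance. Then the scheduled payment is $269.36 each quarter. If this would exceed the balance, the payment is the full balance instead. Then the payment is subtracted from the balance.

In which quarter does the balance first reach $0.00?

5

Quarter 1: opening $1,050.64; interest $15.75 → $1,066.39; payment $269.36; balance $797.03
Quarter 2: opening $797.03; interest $11.95 → $808.98; payment $269.36; balance $539.62
Quarter 3: opening $539.62; interest $8.09 → $547.71; payment $269.36; balance $278.35
Quarter 4: opening $278.35; interest $4.17 → $282.52; payment $269.36; balance $13.16
Quarter 5: opening $13.16; interest $0.19 → $13.35; payment $13.35; balance $0.00
Balance reaches $0.00 in quarter 5.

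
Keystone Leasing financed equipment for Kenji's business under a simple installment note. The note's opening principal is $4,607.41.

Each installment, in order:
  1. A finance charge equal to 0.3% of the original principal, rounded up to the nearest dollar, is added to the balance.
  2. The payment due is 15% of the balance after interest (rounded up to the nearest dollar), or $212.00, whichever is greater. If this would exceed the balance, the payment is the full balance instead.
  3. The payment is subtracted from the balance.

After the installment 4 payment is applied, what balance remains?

$2,441.41

# | Opening | Interest | Payment | End bal
1 | $4,607.41 | $14.00 | $694.00 | $3,927.41
2 | $3,927.41 | $14.00 | $592.00 | $3,349.41
3 | $3,349.41 | $14.00 | $505.00 | $2,858.41
4 | $2,858.41 | $14.00 | $431.00 | $2,441.41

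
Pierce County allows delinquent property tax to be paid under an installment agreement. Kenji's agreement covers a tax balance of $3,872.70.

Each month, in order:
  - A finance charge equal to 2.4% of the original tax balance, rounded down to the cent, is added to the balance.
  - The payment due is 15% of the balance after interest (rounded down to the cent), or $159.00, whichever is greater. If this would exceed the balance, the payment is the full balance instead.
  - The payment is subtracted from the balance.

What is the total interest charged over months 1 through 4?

# | Opening | Interest | Payment | End bal
1 | $3,872.70 | $92.94 | $594.84 | $3,370.80
2 | $3,370.80 | $92.94 | $519.56 | $2,944.18
3 | $2,944.18 | $92.94 | $455.56 | $2,581.56
4 | $2,581.56 | $92.94 | $401.17 | $2,273.33
Total interest: $92.94 + $92.94 + $92.94 + $92.94 = $371.76

$371.76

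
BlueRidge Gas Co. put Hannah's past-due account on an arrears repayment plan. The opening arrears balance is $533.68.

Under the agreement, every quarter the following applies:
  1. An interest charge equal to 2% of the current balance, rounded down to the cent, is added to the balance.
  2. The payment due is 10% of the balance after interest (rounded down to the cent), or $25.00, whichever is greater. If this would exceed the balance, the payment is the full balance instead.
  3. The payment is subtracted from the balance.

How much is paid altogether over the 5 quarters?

$231.03

# | Opening | Interest | Payment | End bal
1 | $533.68 | $10.67 | $54.43 | $489.92
2 | $489.92 | $9.79 | $49.97 | $449.74
3 | $449.74 | $8.99 | $45.87 | $412.86
4 | $412.86 | $8.25 | $42.11 | $379.00
5 | $379.00 | $7.58 | $38.65 | $347.93
Total paid: $231.03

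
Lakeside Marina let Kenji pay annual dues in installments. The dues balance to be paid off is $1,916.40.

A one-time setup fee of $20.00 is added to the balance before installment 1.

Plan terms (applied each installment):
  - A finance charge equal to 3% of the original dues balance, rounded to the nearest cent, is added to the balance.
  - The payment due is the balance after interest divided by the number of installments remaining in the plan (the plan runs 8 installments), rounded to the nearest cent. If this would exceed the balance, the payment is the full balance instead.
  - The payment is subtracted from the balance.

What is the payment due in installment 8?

Installment 1: opening $1,936.40; interest $57.49 → $1,993.89; payment $249.24; balance $1,744.65
Installment 2: opening $1,744.65; interest $57.49 → $1,802.14; payment $257.45; balance $1,544.69
Installment 3: opening $1,544.69; interest $57.49 → $1,602.18; payment $267.03; balance $1,335.15
Installment 4: opening $1,335.15; interest $57.49 → $1,392.64; payment $278.53; balance $1,114.11
Installment 5: opening $1,114.11; interest $57.49 → $1,171.60; payment $292.90; balance $878.70
Installment 6: opening $878.70; interest $57.49 → $936.19; payment $312.06; balance $624.13
Installment 7: opening $624.13; interest $57.49 → $681.62; payment $340.81; balance $340.81
Installment 8: opening $340.81; interest $57.49 → $398.30; payment $398.30; balance $0.00

$398.30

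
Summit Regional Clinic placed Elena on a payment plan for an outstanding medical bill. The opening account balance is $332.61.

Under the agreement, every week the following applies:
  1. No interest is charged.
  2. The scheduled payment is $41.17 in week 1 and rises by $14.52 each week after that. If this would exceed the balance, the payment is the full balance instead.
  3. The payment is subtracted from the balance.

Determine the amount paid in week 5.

Week 1: $332.61 − $41.17 → $291.44
Week 2: $291.44 − $55.69 → $235.75
Week 3: $235.75 − $70.21 → $165.54
Week 4: $165.54 − $84.73 → $80.81
Week 5: $80.81 − $80.81 → $0.00

$80.81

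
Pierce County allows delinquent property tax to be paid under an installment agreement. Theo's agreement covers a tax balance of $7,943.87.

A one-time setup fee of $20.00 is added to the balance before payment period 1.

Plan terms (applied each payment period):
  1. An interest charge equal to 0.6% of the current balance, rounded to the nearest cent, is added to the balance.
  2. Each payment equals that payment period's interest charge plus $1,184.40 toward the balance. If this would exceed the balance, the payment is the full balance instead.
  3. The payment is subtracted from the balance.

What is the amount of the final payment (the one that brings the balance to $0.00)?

Payment period 1: $7,963.87 +$47.78 interest = $8,011.65; pay $1,232.18 → $6,779.47
Payment period 2: $6,779.47 +$40.68 interest = $6,820.15; pay $1,225.08 → $5,595.07
Payment period 3: $5,595.07 +$33.57 interest = $5,628.64; pay $1,217.97 → $4,410.67
Payment period 4: $4,410.67 +$26.46 interest = $4,437.13; pay $1,210.86 → $3,226.27
Payment period 5: $3,226.27 +$19.36 interest = $3,245.63; pay $1,203.76 → $2,041.87
Payment period 6: $2,041.87 +$12.25 interest = $2,054.12; pay $1,196.65 → $857.47
Payment period 7: $857.47 +$5.14 interest = $862.61; pay $862.61 → $0.00

$862.61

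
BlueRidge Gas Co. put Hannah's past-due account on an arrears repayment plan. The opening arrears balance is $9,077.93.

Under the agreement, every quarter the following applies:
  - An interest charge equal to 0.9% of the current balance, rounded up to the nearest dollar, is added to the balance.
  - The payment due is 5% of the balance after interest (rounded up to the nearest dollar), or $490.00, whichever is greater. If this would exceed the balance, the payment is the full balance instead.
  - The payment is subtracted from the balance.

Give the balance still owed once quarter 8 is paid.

$5,711.93

Quarter 1: opening $9,077.93; interest $82.00 → $9,159.93; payment $490.00; balance $8,669.93
Quarter 2: opening $8,669.93; interest $79.00 → $8,748.93; payment $490.00; balance $8,258.93
Quarter 3: opening $8,258.93; interest $75.00 → $8,333.93; payment $490.00; balance $7,843.93
Quarter 4: opening $7,843.93; interest $71.00 → $7,914.93; payment $490.00; balance $7,424.93
Quarter 5: opening $7,424.93; interest $67.00 → $7,491.93; payment $490.00; balance $7,001.93
Quarter 6: opening $7,001.93; interest $64.00 → $7,065.93; payment $490.00; balance $6,575.93
Quarter 7: opening $6,575.93; interest $60.00 → $6,635.93; payment $490.00; balance $6,145.93
Quarter 8: opening $6,145.93; interest $56.00 → $6,201.93; payment $490.00; balance $5,711.93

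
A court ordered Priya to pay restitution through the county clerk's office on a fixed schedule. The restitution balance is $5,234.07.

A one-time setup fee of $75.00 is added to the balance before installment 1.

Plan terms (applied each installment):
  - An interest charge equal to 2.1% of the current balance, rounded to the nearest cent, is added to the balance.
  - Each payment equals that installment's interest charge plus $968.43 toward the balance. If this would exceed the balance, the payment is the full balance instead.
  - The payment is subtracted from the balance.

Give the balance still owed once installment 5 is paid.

Installment 1: opening $5,309.07; interest $111.49 → $5,420.56; payment $1,079.92; balance $4,340.64
Installment 2: opening $4,340.64; interest $91.15 → $4,431.79; payment $1,059.58; balance $3,372.21
Installment 3: opening $3,372.21; interest $70.82 → $3,443.03; payment $1,039.25; balance $2,403.78
Installment 4: opening $2,403.78; interest $50.48 → $2,454.26; payment $1,018.91; balance $1,435.35
Installment 5: opening $1,435.35; interest $30.14 → $1,465.49; payment $998.57; balance $466.92

$466.92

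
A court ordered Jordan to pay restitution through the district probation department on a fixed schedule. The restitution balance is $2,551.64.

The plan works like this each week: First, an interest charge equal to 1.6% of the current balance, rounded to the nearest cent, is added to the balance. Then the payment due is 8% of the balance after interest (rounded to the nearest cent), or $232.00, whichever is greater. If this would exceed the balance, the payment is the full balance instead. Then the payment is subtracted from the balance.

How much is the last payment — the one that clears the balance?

# | Opening | Interest | Payment | End bal
1 | $2,551.64 | $40.83 | $232.00 | $2,360.47
2 | $2,360.47 | $37.77 | $232.00 | $2,166.24
3 | $2,166.24 | $34.66 | $232.00 | $1,968.90
4 | $1,968.90 | $31.50 | $232.00 | $1,768.40
5 | $1,768.40 | $28.29 | $232.00 | $1,564.69
6 | $1,564.69 | $25.04 | $232.00 | $1,357.73
7 | $1,357.73 | $21.72 | $232.00 | $1,147.45
8 | $1,147.45 | $18.36 | $232.00 | $933.81
9 | $933.81 | $14.94 | $232.00 | $716.75
10 | $716.75 | $11.47 | $232.00 | $496.22
11 | $496.22 | $7.94 | $232.00 | $272.16
12 | $272.16 | $4.35 | $232.00 | $44.51
13 | $44.51 | $0.71 | $45.22 | $0.00

$45.22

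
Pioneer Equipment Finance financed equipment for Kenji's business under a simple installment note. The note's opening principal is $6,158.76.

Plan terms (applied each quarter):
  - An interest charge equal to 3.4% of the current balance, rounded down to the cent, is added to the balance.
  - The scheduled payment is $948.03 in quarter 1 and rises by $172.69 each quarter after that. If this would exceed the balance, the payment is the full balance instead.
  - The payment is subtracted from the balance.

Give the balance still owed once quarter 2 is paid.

$4,483.68

Quarter 1: $6,158.76 +$209.39 interest = $6,368.15; pay $948.03 → $5,420.12
Quarter 2: $5,420.12 +$184.28 interest = $5,604.40; pay $1,120.72 → $4,483.68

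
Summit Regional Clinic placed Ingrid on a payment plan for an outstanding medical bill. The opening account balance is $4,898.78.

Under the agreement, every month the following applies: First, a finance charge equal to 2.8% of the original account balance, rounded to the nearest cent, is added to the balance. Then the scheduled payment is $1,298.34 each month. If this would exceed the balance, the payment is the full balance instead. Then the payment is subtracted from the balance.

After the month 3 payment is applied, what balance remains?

Month 1: opening $4,898.78; interest $137.17 → $5,035.95; payment $1,298.34; balance $3,737.61
Month 2: opening $3,737.61; interest $137.17 → $3,874.78; payment $1,298.34; balance $2,576.44
Month 3: opening $2,576.44; interest $137.17 → $2,713.61; payment $1,298.34; balance $1,415.27

$1,415.27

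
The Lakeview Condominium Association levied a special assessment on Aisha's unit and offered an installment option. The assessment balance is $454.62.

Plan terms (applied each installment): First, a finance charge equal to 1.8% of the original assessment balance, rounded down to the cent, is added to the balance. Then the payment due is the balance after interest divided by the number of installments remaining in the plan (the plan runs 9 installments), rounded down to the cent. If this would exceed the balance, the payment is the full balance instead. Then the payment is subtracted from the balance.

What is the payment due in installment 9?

Installment 1: opening $454.62; interest $8.18 → $462.80; payment $51.42; balance $411.38
Installment 2: opening $411.38; interest $8.18 → $419.56; payment $52.44; balance $367.12
Installment 3: opening $367.12; interest $8.18 → $375.30; payment $53.61; balance $321.69
Installment 4: opening $321.69; interest $8.18 → $329.87; payment $54.97; balance $274.90
Installment 5: opening $274.90; interest $8.18 → $283.08; payment $56.61; balance $226.47
Installment 6: opening $226.47; interest $8.18 → $234.65; payment $58.66; balance $175.99
Installment 7: opening $175.99; interest $8.18 → $184.17; payment $61.39; balance $122.78
Installment 8: opening $122.78; interest $8.18 → $130.96; payment $65.48; balance $65.48
Installment 9: opening $65.48; interest $8.18 → $73.66; payment $73.66; balance $0.00

$73.66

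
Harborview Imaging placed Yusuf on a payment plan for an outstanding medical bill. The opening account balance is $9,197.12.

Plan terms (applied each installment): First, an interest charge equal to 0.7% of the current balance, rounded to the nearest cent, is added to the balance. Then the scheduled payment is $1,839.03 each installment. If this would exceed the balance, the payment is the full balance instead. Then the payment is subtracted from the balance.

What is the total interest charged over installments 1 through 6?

Installment 1: $9,197.12 +$64.38 interest = $9,261.50; pay $1,839.03 → $7,422.47
Installment 2: $7,422.47 +$51.96 interest = $7,474.43; pay $1,839.03 → $5,635.40
Installment 3: $5,635.40 +$39.45 interest = $5,674.85; pay $1,839.03 → $3,835.82
Installment 4: $3,835.82 +$26.85 interest = $3,862.67; pay $1,839.03 → $2,023.64
Installment 5: $2,023.64 +$14.17 interest = $2,037.81; pay $1,839.03 → $198.78
Installment 6: $198.78 +$1.39 interest = $200.17; pay $200.17 → $0.00
Total interest: $64.38 + $51.96 + $39.45 + $26.85 + $14.17 + $1.39 = $198.20

$198.20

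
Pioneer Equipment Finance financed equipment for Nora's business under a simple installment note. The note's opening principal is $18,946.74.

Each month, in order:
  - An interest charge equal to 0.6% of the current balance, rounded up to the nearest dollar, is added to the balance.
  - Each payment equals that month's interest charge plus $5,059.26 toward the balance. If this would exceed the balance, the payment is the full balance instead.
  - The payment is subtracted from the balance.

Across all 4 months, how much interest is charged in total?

# | Opening | Interest | Payment | End bal
1 | $18,946.74 | $114.00 | $5,173.26 | $13,887.48
2 | $13,887.48 | $84.00 | $5,143.26 | $8,828.22
3 | $8,828.22 | $53.00 | $5,112.26 | $3,768.96
4 | $3,768.96 | $23.00 | $3,791.96 | $0.00
Total interest: $114.00 + $84.00 + $53.00 + $23.00 = $274.00

$274.00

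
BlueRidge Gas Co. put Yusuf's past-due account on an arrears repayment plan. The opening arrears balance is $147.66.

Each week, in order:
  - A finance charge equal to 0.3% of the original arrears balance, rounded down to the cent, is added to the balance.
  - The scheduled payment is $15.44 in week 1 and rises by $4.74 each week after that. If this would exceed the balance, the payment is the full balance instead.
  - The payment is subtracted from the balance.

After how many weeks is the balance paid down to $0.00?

6

# | Opening | Interest | Payment | End bal
1 | $147.66 | $0.44 | $15.44 | $132.66
2 | $132.66 | $0.44 | $20.18 | $112.92
3 | $112.92 | $0.44 | $24.92 | $88.44
4 | $88.44 | $0.44 | $29.66 | $59.22
5 | $59.22 | $0.44 | $34.40 | $25.26
6 | $25.26 | $0.44 | $25.70 | $0.00
Balance reaches $0.00 in week 6.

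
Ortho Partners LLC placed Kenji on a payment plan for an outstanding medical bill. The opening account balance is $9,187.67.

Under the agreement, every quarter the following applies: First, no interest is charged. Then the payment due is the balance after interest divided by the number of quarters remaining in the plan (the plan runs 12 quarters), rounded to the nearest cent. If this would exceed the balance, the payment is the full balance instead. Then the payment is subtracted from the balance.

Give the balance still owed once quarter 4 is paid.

$6,125.11

Quarter 1: opening $9,187.67; payment $765.64; balance $8,422.03
Quarter 2: opening $8,422.03; payment $765.64; balance $7,656.39
Quarter 3: opening $7,656.39; payment $765.64; balance $6,890.75
Quarter 4: opening $6,890.75; payment $765.64; balance $6,125.11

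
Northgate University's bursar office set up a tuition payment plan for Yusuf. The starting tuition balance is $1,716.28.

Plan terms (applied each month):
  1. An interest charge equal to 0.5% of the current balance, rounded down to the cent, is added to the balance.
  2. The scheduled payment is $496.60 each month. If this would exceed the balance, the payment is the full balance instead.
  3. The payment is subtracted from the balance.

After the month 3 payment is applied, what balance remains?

$244.88

# | Opening | Interest | Payment | End bal
1 | $1,716.28 | $8.58 | $496.60 | $1,228.26
2 | $1,228.26 | $6.14 | $496.60 | $737.80
3 | $737.80 | $3.68 | $496.60 | $244.88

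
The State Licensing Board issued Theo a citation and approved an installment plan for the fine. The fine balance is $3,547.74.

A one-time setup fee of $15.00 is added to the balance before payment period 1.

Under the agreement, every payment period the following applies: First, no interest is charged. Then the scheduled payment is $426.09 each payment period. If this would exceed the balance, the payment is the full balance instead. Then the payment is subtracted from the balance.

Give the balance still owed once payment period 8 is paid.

$154.02

# | Opening | Payment | End bal
1 | $3,562.74 | $426.09 | $3,136.65
2 | $3,136.65 | $426.09 | $2,710.56
3 | $2,710.56 | $426.09 | $2,284.47
4 | $2,284.47 | $426.09 | $1,858.38
5 | $1,858.38 | $426.09 | $1,432.29
6 | $1,432.29 | $426.09 | $1,006.20
7 | $1,006.20 | $426.09 | $580.11
8 | $580.11 | $426.09 | $154.02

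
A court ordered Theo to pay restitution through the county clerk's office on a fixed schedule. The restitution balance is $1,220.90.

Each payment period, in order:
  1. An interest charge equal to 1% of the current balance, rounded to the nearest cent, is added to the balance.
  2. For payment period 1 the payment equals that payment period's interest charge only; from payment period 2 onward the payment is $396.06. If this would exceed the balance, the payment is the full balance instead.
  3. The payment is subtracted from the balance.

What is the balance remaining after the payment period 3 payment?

Payment period 1: opening $1,220.90; interest $12.21 → $1,233.11; payment $12.21; balance $1,220.90
Payment period 2: opening $1,220.90; interest $12.21 → $1,233.11; payment $396.06; balance $837.05
Payment period 3: opening $837.05; interest $8.37 → $845.42; payment $396.06; balance $449.36

$449.36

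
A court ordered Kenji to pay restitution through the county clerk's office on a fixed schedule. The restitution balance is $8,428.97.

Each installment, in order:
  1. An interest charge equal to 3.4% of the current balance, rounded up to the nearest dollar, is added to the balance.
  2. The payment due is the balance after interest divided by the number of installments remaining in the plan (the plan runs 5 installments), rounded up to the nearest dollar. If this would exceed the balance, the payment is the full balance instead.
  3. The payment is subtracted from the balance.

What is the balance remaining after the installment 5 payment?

# | Opening | Interest | Payment | End bal
1 | $8,428.97 | $287.00 | $1,744.00 | $6,971.97
2 | $6,971.97 | $238.00 | $1,803.00 | $5,406.97
3 | $5,406.97 | $184.00 | $1,864.00 | $3,726.97
4 | $3,726.97 | $127.00 | $1,927.00 | $1,926.97
5 | $1,926.97 | $66.00 | $1,992.97 | $0.00

$0.00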